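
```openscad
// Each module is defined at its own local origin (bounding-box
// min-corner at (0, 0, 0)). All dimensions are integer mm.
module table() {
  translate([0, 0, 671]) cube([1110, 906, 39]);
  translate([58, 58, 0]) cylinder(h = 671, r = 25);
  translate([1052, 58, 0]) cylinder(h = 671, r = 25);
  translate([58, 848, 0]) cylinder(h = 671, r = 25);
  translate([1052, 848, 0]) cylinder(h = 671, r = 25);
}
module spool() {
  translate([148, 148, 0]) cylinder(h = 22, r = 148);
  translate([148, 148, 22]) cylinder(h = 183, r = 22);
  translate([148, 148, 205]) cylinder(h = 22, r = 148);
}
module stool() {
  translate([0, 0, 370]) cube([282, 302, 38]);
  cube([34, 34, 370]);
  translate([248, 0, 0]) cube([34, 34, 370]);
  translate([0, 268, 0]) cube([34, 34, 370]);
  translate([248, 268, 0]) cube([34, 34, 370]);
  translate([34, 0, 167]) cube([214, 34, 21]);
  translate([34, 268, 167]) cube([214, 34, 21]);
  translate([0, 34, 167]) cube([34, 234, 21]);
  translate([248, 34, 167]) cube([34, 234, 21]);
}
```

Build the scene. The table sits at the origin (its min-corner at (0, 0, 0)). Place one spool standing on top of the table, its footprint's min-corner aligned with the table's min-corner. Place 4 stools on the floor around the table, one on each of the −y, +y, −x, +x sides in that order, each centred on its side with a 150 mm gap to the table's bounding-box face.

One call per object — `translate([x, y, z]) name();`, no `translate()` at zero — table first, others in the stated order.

table();
translate([0, 0, 710]) spool();
translate([414, -452, 0]) stool();
translate([414, 1056, 0]) stool();
translate([-432, 302, 0]) stool();
translate([1260, 302, 0]) stool();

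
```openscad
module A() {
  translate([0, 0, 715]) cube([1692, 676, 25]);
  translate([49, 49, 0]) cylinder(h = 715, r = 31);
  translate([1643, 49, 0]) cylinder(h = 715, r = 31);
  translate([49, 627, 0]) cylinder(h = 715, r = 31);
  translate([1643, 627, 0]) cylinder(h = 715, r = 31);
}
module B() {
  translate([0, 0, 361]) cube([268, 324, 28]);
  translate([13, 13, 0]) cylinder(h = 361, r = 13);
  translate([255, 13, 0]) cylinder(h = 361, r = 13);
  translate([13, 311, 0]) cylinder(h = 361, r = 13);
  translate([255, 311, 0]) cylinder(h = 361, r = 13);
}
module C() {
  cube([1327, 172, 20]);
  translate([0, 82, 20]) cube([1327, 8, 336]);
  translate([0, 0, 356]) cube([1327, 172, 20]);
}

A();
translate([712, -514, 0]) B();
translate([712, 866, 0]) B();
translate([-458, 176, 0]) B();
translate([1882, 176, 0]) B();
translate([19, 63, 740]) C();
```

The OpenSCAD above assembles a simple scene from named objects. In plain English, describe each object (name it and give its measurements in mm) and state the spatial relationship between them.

A is a table with a 1692×676 mm rectangular top, 25 mm thick, top surface at z = 740 mm, supported by four round legs of 62 mm diameter, each leg's bounding box inset 18 mm from the nearest pair of top edges, running from the floor.

B is a simple wooden stool: a rectangular seat 268 mm (x) by 324 mm (y), 28 mm thick, top face at z = 389 mm, on four round legs, each 26 mm in diameter. The legs rest on z = 0, each leg's axis is inset half a diameter from the nearest pair of seat edges (so the leg's bounding box is flush with the corner).

C is an I-beam lying along x, 1327 mm long. Overall section height 376 mm. Two flanges 172 mm wide (y) and 20 mm thick, one on the floor and one at the top; a web 8 mm thick runs between them, centred on the flange width.

Four stools sit around the table at the −y, +y, −x, +x sides. The I-beam is on top of the table.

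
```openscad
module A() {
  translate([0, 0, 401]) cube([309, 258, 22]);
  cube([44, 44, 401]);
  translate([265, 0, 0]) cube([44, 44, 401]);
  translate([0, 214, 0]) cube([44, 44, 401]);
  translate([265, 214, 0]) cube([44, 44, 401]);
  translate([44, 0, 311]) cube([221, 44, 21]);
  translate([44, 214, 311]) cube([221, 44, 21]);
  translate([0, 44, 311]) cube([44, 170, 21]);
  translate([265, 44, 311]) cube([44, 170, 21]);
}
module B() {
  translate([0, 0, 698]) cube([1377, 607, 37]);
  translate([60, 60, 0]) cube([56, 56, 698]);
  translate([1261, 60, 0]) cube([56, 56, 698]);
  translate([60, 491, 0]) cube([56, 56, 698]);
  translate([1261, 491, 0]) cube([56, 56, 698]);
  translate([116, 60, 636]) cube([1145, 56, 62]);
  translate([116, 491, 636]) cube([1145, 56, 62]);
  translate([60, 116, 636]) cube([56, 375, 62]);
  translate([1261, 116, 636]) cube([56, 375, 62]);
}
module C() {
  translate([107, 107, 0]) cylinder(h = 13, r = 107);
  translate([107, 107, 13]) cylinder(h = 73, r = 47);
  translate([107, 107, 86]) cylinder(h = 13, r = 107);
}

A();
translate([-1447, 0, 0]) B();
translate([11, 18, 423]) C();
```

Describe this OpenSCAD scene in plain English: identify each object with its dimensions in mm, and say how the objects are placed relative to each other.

A is a four-legged stool. The seat is a 309×258×22 mm slab whose top surface is at z = 423 mm; four square legs, each 44×44 mm in cross-section, run from the floor (z = 0) to the underside of the seat, each flush with a corner of the seat. Four stretchers, 44 mm wide and 21 mm tall, connect adjacent legs with their undersides at z = 311 mm, each running between the inner faces of the legs it joins and aligned with the legs' outer faces on the other axis.

B is a rectangular dining table. The top is 1377×607×37 mm with its upper surface at z = 735 mm. It stands on four 56×56 mm square legs, each inset 60 mm from the nearest pair of top edges, running from the floor to the underside of the top. Four apron rails, 56 mm thick and 62 mm tall, run between adjacent legs with their top edges flush with the underside of the top and their outer faces flush with the legs' outer faces.

C is a spool: two coaxial disc flanges of radius 107 mm and thickness 13 mm, joined by a core cylinder of radius 47 mm and height 73 mm. The lower flange rests on z = 0 and the three cylinders share a vertical axis.

The table is on the floor beside the stool on its −x side. The spool is on top of the stool.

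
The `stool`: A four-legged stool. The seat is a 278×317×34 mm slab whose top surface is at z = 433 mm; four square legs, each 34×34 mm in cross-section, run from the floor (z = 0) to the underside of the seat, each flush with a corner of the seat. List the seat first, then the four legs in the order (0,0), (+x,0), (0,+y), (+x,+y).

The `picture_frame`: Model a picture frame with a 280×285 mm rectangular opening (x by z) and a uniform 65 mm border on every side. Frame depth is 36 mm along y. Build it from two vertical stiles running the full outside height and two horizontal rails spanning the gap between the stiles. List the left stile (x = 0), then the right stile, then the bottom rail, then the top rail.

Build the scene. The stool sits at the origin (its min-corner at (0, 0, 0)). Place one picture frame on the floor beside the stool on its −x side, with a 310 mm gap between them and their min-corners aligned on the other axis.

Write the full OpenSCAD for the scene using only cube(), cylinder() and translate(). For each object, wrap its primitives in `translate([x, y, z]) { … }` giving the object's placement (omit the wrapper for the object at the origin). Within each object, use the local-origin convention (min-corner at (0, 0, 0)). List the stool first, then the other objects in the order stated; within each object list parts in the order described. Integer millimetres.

translate([0, 0, 399]) cube([278, 317, 34]);
cube([34, 34, 399]);
translate([244, 0, 0]) cube([34, 34, 399]);
translate([0, 283, 0]) cube([34, 34, 399]);
translate([244, 283, 0]) cube([34, 34, 399]);
translate([-720, 0, 0]) {
  cube([65, 36, 415]);
  translate([345, 0, 0]) cube([65, 36, 415]);
  translate([65, 0, 0]) cube([280, 36, 65]);
  translate([65, 0, 350]) cube([280, 36, 65]);
}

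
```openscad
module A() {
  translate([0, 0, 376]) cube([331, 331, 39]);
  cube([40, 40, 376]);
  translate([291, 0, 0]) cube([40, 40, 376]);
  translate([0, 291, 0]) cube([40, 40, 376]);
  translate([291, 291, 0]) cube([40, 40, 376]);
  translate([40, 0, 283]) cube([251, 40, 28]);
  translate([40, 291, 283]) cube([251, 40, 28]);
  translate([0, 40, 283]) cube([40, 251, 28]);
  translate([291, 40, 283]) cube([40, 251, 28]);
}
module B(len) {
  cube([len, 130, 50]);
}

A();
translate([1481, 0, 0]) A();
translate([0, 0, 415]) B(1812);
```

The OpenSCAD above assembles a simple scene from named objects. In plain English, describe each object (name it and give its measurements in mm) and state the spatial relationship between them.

A is a four-legged stool. The seat is 331×331 mm, 39 mm thick, top at z = 415 mm. It stands on four square legs, each 40×40 mm in cross-section, from z = 0 to the seat underside, each flush with a corner of the seat. Four stretchers, 40 mm wide and 28 mm tall, connect adjacent legs with their undersides at z = 283 mm, each running between the inner faces of the legs it joins and aligned with the legs' outer faces on the other axis.

B is a rectangular beam 1812 mm long (x), 130 mm deep (y), 50 mm thick (z).

The beam spans the tops of two stools placed 1150 mm apart, resting at z = 415 mm.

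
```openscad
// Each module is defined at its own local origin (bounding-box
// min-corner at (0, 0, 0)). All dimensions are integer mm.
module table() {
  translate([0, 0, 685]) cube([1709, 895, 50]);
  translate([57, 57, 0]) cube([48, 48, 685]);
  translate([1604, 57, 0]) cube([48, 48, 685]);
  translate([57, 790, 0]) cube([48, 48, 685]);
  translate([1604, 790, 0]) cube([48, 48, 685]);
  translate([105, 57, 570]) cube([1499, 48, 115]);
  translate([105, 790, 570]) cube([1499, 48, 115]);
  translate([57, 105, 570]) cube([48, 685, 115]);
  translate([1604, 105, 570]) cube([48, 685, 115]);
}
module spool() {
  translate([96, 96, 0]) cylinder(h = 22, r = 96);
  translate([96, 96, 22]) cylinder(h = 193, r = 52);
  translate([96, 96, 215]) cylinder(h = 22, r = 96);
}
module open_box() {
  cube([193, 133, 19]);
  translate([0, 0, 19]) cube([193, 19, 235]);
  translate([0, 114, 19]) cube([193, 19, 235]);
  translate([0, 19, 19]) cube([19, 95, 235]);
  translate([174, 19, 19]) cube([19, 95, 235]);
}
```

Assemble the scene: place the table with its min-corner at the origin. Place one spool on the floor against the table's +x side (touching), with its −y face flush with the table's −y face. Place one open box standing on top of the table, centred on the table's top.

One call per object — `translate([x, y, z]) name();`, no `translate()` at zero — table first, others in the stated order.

table();
translate([1709, 0, 0]) spool();
translate([758, 381, 735]) open_box();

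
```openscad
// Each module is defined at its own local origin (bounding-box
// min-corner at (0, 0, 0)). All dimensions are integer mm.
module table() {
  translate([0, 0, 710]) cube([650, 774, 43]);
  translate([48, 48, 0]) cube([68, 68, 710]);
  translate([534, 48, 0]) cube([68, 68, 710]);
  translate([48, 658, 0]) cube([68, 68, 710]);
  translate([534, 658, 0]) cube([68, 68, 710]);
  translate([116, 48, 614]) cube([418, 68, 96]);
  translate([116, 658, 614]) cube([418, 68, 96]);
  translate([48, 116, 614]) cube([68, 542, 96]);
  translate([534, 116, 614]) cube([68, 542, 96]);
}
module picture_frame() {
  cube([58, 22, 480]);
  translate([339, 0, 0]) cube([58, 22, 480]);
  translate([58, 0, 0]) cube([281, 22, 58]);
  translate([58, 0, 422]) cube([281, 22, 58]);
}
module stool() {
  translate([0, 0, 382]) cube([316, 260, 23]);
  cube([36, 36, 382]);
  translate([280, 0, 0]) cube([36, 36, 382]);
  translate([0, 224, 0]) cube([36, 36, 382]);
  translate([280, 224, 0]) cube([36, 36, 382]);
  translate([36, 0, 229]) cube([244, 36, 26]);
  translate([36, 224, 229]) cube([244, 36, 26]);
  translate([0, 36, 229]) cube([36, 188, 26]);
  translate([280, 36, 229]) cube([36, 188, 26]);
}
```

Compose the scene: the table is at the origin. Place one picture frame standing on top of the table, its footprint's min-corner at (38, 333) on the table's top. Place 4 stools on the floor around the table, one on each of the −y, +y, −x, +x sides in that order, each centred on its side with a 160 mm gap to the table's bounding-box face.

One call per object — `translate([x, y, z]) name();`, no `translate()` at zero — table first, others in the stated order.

table();
translate([38, 333, 753]) picture_frame();
translate([167, -420, 0]) stool();
translate([167, 934, 0]) stool();
translate([-476, 257, 0]) stool();
translate([810, 257, 0]) stool();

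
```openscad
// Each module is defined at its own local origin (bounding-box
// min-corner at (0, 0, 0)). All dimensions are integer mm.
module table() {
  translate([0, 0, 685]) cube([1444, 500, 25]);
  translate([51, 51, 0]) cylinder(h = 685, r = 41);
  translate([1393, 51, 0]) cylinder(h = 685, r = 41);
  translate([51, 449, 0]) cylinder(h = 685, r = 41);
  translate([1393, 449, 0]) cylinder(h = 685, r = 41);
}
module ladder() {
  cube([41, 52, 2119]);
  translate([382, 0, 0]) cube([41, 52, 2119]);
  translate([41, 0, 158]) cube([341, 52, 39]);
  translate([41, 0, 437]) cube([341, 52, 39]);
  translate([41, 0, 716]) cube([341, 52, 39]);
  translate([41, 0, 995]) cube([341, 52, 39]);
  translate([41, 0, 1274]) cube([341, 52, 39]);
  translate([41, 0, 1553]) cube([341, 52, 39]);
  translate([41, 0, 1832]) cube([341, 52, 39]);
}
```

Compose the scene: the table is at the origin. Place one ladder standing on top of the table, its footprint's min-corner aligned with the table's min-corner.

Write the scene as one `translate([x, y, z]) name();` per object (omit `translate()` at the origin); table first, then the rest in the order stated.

table();
translate([0, 0, 710]) ladder();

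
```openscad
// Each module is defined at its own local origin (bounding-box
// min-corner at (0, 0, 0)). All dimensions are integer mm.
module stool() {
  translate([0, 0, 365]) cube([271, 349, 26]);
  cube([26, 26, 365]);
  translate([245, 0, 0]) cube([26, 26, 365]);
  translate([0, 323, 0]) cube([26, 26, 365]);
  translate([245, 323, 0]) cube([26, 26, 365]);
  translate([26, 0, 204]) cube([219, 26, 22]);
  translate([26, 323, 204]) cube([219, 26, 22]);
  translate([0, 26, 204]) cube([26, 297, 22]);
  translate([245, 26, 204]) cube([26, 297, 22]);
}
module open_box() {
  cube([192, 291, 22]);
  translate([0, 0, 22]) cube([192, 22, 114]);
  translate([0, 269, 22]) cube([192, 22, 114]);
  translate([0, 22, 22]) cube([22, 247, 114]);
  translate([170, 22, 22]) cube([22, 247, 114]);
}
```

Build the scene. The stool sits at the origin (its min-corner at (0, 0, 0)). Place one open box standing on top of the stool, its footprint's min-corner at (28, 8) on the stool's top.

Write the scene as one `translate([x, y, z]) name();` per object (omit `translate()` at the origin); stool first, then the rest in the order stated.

stool();
translate([28, 8, 391]) open_box();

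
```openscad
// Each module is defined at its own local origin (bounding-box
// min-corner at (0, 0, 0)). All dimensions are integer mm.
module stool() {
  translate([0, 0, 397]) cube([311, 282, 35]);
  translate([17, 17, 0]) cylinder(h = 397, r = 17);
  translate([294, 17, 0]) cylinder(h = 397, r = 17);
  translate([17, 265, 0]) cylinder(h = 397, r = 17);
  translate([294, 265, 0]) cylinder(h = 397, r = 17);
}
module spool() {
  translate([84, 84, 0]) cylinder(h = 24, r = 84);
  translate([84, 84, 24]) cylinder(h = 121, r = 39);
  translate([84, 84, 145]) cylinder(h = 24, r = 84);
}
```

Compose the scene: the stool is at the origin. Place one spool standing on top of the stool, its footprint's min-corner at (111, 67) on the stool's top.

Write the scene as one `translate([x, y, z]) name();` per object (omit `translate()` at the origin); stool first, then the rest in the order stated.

stool();
translate([111, 67, 432]) spool();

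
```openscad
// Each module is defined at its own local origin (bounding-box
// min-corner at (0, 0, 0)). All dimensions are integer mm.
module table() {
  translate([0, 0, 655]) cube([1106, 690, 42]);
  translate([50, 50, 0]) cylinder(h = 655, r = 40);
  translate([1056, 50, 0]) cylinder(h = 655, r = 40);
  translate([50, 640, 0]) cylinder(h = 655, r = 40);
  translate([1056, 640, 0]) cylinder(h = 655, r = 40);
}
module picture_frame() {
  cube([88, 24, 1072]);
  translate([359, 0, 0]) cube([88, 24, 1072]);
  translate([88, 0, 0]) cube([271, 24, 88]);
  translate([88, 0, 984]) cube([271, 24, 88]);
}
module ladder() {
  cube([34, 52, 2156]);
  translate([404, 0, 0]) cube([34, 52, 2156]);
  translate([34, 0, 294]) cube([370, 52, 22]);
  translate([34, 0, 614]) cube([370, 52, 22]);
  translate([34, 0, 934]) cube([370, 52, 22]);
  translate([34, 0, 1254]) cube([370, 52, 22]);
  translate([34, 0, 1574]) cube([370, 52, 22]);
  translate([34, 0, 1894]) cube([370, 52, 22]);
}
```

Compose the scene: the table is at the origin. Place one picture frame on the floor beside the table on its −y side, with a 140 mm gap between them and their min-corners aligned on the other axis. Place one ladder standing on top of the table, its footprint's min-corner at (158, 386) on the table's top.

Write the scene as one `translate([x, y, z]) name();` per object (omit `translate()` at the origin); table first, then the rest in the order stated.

table();
translate([0, -164, 0]) picture_frame();
translate([158, 386, 697]) ladder();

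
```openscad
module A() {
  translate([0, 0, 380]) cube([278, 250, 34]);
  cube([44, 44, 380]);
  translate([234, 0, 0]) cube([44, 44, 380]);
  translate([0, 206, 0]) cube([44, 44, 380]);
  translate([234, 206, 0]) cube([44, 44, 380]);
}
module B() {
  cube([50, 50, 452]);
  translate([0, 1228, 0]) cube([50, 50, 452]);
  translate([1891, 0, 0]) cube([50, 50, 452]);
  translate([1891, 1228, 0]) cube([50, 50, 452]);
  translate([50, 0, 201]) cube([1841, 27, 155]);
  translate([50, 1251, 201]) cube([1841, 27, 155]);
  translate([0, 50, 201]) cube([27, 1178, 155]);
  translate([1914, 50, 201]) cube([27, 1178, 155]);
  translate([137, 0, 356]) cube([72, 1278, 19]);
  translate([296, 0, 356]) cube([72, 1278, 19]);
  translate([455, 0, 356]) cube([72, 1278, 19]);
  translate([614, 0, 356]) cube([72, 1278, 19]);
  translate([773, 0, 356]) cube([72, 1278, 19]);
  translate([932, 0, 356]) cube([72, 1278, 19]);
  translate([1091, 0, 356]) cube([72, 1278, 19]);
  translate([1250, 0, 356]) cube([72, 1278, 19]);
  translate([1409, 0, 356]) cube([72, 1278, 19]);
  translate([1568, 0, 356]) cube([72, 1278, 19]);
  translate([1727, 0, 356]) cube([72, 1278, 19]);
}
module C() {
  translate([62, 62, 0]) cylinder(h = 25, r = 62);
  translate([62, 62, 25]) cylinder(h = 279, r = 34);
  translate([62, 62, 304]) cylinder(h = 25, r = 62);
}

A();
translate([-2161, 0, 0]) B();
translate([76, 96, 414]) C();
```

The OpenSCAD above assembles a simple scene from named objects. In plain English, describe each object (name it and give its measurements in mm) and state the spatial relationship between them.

A is a simple wooden stool: a rectangular seat 278 mm (x) by 250 mm (y), 34 mm thick, top face at z = 414 mm, on four square legs, each 44×44 mm in cross-section. The legs rest on z = 0, each flush with a corner of the seat.

B is a bed frame 1941 mm long (x) by 1278 mm wide (y). Four 50×50 mm corner posts, 452 mm tall, at the corners of the footprint. Four rails of 27 mm thickness and 155 mm height run between adjacent posts with their undersides at z = 201 mm, their outer faces flush with the outside of the frame (the two x-running rails run between the posts' inner faces; the two y-running rails run between the posts' inner faces). 11 slats, each 72 mm wide (x) and 19 mm thick, lie across the top of the two x-running rails, running the full 1278 mm width of the frame in y; the slats are evenly spaced along x between the inner faces of the end posts with equal gaps (rounded down to the nearest mm) at the −x end and between each pair — any rounding remainder accumulates at the +x end.

C is a spool: two coaxial disc flanges of radius 62 mm and thickness 25 mm, joined by a core cylinder of radius 34 mm and height 279 mm. The lower flange rests on z = 0 and the three cylinders share a vertical axis.

The bed frame is on the floor beside the stool on its −x side. The spool is on top of the stool.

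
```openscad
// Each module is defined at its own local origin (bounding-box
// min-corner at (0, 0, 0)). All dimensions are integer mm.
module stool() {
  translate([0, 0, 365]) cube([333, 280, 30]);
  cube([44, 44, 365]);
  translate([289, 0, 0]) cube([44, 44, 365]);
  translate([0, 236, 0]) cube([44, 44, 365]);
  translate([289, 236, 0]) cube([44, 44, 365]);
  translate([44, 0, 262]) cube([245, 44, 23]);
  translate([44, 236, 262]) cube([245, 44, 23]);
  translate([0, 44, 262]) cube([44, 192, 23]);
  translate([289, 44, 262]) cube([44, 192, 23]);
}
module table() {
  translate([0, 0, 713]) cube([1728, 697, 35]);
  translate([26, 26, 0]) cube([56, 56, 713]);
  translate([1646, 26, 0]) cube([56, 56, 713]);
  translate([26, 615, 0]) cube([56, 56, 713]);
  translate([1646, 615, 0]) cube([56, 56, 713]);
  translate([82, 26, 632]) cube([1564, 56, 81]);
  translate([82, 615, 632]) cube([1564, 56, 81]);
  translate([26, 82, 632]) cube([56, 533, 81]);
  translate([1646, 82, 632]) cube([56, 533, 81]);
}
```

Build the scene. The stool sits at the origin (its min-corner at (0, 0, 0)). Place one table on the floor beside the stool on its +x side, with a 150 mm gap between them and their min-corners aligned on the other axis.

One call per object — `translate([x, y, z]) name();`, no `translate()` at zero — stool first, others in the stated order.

stool();
translate([483, 0, 0]) table();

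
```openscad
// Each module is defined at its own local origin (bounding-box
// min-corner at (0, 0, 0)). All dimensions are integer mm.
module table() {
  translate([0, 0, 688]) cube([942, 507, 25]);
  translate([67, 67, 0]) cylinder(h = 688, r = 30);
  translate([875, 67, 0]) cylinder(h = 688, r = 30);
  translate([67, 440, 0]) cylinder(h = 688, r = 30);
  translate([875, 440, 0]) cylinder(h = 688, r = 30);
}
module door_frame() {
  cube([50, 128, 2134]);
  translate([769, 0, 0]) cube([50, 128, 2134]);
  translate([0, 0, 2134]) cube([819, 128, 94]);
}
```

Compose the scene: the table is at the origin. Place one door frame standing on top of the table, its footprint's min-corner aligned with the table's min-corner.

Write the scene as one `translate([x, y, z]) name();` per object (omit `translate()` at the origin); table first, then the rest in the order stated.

table();
translate([0, 0, 713]) door_frame();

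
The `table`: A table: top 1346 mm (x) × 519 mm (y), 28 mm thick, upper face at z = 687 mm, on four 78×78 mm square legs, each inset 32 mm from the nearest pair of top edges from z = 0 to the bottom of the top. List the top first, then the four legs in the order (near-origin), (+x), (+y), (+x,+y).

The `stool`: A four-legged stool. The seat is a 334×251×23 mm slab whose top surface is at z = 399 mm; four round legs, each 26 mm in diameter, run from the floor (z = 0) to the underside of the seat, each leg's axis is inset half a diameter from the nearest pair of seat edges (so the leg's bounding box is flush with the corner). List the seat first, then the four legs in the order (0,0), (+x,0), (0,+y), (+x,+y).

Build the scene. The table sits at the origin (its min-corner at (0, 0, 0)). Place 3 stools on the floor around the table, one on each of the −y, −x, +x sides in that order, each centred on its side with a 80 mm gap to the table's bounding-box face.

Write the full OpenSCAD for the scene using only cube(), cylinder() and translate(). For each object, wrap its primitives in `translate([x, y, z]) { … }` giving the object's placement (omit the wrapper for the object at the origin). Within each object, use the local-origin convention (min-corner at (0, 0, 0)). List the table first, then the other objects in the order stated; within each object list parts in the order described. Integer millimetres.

translate([0, 0, 659]) cube([1346, 519, 28]);
translate([32, 32, 0]) cube([78, 78, 659]);
translate([1236, 32, 0]) cube([78, 78, 659]);
translate([32, 409, 0]) cube([78, 78, 659]);
translate([1236, 409, 0]) cube([78, 78, 659]);
translate([506, -331, 0]) {
  translate([0, 0, 376]) cube([334, 251, 23]);
  translate([13, 13, 0]) cylinder(h = 376, r = 13);
  translate([321, 13, 0]) cylinder(h = 376, r = 13);
  translate([13, 238, 0]) cylinder(h = 376, r = 13);
  translate([321, 238, 0]) cylinder(h = 376, r = 13);
}
translate([-414, 134, 0]) {
  translate([0, 0, 376]) cube([334, 251, 23]);
  translate([13, 13, 0]) cylinder(h = 376, r = 13);
  translate([321, 13, 0]) cylinder(h = 376, r = 13);
  translate([13, 238, 0]) cylinder(h = 376, r = 13);
  translate([321, 238, 0]) cylinder(h = 376, r = 13);
}
translate([1426, 134, 0]) {
  translate([0, 0, 376]) cube([334, 251, 23]);
  translate([13, 13, 0]) cylinder(h = 376, r = 13);
  translate([321, 13, 0]) cylinder(h = 376, r = 13);
  translate([13, 238, 0]) cylinder(h = 376, r = 13);
  translate([321, 238, 0]) cylinder(h = 376, r = 13);
}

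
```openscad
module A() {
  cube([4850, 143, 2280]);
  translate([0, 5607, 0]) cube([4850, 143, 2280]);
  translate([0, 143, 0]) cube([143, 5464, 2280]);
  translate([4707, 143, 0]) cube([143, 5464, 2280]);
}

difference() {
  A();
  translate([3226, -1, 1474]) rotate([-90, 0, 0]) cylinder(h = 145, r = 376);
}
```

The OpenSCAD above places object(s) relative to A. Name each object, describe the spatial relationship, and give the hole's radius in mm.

A is a house frame. The house frame has a circular hole through its front wall. The hole's radius is 376 mm.

The subtracted cylinder has r = 376 mm.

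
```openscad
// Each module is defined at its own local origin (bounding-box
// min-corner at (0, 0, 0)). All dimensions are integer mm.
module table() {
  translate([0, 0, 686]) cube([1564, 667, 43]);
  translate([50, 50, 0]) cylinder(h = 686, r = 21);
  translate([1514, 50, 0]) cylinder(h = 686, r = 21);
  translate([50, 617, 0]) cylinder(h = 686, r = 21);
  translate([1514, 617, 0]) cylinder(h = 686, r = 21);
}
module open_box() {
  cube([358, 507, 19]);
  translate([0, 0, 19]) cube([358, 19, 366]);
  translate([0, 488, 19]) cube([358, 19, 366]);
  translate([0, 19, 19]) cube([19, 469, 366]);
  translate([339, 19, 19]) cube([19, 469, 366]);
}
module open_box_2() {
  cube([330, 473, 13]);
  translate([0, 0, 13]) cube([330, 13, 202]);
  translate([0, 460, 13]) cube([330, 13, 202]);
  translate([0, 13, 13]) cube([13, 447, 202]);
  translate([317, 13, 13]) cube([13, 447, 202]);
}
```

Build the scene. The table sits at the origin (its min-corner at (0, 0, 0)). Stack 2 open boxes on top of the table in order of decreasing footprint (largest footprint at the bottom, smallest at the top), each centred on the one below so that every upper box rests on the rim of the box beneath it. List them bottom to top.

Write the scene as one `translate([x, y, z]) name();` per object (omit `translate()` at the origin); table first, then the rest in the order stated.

table();
translate([603, 80, 729]) open_box();
translate([617, 97, 1114]) open_box_2();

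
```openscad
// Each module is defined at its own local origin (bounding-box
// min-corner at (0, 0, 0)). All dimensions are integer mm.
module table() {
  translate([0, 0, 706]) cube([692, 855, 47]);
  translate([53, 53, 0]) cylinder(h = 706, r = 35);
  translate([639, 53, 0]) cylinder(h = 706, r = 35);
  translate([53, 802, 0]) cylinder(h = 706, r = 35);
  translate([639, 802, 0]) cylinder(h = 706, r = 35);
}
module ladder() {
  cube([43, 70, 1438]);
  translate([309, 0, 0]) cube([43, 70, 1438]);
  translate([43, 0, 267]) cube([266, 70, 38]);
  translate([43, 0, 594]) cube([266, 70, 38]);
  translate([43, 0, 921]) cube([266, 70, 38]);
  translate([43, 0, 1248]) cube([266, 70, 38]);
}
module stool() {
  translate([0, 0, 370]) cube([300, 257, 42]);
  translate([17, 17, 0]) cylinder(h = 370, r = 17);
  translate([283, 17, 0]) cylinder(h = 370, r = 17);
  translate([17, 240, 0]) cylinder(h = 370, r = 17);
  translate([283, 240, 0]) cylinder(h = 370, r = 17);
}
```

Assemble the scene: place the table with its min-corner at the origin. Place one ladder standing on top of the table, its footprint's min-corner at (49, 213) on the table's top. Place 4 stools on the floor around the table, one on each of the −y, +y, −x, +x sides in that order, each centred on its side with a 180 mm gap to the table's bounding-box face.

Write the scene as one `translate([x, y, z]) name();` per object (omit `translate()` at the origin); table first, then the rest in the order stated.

table();
translate([49, 213, 753]) ladder();
translate([196, -437, 0]) stool();
translate([196, 1035, 0]) stool();
translate([-480, 299, 0]) stool();
translate([872, 299, 0]) stool();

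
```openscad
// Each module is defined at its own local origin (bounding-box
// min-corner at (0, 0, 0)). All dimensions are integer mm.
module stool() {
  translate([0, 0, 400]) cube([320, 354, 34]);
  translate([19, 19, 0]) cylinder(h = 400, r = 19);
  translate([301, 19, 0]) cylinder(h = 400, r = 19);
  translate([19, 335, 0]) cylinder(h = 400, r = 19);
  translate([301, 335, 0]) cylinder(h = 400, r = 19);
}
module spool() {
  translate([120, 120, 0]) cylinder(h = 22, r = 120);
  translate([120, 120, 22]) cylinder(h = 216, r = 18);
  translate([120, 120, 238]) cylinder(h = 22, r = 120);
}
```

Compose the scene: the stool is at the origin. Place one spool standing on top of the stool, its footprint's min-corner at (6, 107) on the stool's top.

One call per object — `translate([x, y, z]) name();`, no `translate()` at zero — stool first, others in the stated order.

stool();
translate([6, 107, 434]) spool();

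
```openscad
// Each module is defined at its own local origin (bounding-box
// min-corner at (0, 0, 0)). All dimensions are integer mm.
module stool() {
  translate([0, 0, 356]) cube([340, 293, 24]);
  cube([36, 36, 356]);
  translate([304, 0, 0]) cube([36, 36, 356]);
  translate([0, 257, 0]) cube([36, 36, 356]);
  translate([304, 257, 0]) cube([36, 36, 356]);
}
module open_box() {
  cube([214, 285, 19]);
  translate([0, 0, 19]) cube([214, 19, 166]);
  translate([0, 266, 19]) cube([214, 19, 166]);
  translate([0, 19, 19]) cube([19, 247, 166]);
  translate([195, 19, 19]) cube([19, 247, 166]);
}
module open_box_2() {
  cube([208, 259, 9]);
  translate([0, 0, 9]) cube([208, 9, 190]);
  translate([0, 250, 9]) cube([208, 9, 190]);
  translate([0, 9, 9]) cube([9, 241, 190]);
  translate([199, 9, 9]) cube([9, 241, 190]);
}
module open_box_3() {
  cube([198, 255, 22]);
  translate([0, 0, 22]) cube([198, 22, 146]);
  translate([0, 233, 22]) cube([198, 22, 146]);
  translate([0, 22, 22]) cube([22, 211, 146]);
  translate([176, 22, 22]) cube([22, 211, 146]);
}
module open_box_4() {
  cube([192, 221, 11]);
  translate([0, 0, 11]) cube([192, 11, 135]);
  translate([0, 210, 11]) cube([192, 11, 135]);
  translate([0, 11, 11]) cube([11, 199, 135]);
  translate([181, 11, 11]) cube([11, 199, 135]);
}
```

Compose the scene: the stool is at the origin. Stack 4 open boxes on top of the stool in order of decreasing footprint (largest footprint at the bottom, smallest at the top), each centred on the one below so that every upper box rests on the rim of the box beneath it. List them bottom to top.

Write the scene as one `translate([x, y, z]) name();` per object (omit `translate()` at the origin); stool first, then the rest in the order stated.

stool();
translate([63, 4, 380]) open_box();
translate([66, 17, 565]) open_box_2();
translate([71, 19, 764]) open_box_3();
translate([74, 36, 932]) open_box_4();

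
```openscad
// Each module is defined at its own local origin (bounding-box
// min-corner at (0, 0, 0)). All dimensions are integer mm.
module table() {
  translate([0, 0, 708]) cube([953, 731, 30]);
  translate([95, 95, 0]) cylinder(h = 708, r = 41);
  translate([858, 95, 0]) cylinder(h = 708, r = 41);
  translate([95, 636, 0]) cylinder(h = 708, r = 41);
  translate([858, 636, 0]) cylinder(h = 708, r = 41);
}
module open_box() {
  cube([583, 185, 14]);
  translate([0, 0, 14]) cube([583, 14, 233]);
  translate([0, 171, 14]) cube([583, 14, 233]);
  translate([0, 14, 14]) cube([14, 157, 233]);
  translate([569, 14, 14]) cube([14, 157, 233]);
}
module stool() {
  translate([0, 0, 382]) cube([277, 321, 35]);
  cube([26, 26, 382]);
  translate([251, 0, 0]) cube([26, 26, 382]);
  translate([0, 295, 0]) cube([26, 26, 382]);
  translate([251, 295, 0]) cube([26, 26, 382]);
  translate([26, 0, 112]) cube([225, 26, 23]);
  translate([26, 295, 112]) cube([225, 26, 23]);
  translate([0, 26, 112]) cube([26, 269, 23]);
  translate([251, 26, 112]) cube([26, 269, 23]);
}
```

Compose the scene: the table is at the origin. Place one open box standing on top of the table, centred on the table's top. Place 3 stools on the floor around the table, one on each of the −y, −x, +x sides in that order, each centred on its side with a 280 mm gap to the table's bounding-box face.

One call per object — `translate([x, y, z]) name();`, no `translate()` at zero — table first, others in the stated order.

table();
translate([185, 273, 738]) open_box();
translate([338, -601, 0]) stool();
translate([-557, 205, 0]) stool();
translate([1233, 205, 0]) stool();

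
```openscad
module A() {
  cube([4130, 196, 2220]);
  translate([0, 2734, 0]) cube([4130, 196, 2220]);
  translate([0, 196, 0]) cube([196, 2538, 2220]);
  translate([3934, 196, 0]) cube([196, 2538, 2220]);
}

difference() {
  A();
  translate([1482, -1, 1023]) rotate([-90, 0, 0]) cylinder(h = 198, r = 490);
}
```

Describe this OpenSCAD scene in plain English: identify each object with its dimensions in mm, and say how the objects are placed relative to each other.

A is a box-shaped house frame (walls only): outside footprint 4130×2930 mm, wall height 2220 mm, wall thickness 196 mm. The two y-facing walls run the full x-width; the two x-facing walls fit between the inner faces of the y-facing walls.

The house frame has a circular hole of radius 490 mm through its front wall, centred at (x = 1482, z = 1023).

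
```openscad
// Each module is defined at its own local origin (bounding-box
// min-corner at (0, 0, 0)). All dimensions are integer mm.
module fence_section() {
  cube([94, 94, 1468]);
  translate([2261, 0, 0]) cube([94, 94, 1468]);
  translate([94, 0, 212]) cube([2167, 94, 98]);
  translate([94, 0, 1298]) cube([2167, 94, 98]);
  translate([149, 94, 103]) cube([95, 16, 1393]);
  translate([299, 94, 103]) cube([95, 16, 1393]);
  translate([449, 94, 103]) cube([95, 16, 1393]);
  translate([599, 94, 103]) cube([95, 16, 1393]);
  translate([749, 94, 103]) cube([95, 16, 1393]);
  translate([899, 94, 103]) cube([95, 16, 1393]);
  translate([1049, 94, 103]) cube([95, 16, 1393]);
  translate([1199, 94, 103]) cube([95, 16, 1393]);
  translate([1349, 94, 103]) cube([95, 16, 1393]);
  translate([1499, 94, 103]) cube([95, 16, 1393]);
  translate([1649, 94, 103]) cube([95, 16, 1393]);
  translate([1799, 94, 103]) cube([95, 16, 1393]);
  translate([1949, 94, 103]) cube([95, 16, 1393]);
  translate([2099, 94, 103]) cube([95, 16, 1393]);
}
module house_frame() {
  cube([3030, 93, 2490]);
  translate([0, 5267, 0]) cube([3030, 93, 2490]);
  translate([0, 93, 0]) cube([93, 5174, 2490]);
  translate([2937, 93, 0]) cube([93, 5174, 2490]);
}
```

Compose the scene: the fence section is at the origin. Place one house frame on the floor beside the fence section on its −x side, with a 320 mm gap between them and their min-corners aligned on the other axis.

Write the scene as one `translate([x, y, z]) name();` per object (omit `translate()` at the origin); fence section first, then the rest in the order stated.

fence_section();
translate([-3350, 0, 0]) house_frame();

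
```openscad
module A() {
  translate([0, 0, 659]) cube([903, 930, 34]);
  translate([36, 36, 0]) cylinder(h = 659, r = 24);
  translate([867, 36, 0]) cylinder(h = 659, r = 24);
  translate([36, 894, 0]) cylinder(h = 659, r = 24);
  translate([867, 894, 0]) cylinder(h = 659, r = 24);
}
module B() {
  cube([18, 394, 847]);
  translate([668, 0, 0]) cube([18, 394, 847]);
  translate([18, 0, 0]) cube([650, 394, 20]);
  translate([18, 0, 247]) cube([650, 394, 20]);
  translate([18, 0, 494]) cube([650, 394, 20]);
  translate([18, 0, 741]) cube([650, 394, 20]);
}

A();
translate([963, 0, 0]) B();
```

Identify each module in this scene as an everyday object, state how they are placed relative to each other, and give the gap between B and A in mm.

A is a table. B is a bookshelf. The bookshelf is on the floor beside the table on its +x side. The gap between the bookshelf and the table is 60 mm.

The bookshelf's nearest face is 60 mm from the table's +x face.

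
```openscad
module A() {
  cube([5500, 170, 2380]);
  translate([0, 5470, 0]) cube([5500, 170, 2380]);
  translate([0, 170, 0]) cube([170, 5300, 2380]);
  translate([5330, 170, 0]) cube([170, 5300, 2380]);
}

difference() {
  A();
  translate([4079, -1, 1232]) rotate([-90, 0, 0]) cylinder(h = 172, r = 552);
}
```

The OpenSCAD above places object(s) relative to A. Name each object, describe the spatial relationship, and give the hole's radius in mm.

A is a house frame. The house frame has a circular hole through its front wall. The hole's radius is 552 mm.

The subtracted cylinder has r = 552 mm.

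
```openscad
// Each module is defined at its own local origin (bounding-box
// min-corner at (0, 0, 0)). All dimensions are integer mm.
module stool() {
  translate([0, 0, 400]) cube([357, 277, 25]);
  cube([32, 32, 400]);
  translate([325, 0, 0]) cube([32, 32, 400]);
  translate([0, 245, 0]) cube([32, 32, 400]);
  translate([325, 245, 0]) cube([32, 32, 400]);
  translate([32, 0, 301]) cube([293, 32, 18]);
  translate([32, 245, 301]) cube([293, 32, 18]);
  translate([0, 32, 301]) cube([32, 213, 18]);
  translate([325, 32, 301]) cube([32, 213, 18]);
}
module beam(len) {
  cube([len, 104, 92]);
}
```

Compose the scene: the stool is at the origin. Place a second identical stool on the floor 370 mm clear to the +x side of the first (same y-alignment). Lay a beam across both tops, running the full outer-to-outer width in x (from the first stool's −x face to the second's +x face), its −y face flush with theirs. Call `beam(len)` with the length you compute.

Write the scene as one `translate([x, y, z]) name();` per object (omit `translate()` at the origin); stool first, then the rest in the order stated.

stool();
translate([727, 0, 0]) stool();
translate([0, 0, 425]) beam(1084);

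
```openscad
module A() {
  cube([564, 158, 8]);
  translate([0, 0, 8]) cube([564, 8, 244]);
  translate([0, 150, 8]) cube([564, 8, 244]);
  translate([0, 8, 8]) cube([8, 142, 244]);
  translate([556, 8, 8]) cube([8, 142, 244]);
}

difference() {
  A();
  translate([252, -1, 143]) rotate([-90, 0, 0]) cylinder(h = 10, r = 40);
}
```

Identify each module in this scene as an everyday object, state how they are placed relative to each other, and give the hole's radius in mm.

The subtracted cylinder has r = 40 mm.

A is an open box. The open box has a circular hole through its front wall. The hole's radius is 40 mm.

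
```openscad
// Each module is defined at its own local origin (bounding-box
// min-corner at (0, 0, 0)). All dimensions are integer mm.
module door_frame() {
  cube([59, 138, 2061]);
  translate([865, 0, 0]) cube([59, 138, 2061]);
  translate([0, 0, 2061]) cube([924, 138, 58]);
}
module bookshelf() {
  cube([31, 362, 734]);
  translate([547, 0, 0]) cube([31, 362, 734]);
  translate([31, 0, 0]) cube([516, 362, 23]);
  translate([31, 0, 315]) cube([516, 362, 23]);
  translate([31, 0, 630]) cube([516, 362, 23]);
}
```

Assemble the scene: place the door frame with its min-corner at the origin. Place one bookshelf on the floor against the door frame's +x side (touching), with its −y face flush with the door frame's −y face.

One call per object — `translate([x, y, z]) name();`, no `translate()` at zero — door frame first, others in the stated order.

door_frame();
translate([924, 0, 0]) bookshelf();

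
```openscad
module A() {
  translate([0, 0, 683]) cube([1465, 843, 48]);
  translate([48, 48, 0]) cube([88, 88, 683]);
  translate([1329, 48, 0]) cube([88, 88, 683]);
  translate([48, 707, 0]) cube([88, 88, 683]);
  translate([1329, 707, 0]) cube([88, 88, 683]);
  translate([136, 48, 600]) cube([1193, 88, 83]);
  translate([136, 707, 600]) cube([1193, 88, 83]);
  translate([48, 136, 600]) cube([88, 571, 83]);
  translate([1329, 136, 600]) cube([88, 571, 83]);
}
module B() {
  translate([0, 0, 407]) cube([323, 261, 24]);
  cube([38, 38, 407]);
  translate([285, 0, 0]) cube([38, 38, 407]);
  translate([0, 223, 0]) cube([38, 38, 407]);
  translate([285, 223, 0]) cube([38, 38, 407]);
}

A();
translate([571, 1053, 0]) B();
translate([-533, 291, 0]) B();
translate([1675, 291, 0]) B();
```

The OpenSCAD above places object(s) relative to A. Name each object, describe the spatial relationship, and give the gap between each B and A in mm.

Each stool's nearest face is 210 mm from the table's bounding box.

A is a table. B is a stool. Three stools sit around the table at the +y, −x, +x sides. The gap between each stool and the table is 210 mm.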